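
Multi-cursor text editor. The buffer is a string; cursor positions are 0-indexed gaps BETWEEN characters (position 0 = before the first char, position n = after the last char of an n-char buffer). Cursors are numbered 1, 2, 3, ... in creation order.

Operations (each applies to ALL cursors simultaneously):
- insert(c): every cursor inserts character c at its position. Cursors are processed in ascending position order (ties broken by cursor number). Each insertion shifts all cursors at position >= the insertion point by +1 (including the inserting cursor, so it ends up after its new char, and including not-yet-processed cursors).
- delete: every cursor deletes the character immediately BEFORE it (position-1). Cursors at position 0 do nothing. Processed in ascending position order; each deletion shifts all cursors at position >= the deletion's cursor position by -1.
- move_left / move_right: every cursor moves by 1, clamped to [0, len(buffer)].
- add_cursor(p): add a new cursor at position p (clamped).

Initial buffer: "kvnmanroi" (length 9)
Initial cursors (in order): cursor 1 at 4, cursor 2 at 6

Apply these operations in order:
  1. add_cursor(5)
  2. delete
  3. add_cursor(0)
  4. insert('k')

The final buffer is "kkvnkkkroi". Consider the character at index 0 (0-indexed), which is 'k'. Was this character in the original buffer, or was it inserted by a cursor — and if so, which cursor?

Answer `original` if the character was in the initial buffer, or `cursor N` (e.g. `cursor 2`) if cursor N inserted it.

After op 1 (add_cursor(5)): buffer="kvnmanroi" (len 9), cursors c1@4 c3@5 c2@6, authorship .........
After op 2 (delete): buffer="kvnroi" (len 6), cursors c1@3 c2@3 c3@3, authorship ......
After op 3 (add_cursor(0)): buffer="kvnroi" (len 6), cursors c4@0 c1@3 c2@3 c3@3, authorship ......
After op 4 (insert('k')): buffer="kkvnkkkroi" (len 10), cursors c4@1 c1@7 c2@7 c3@7, authorship 4...123...
Authorship (.=original, N=cursor N): 4 . . . 1 2 3 . . .
Index 0: author = 4

Answer: cursor 4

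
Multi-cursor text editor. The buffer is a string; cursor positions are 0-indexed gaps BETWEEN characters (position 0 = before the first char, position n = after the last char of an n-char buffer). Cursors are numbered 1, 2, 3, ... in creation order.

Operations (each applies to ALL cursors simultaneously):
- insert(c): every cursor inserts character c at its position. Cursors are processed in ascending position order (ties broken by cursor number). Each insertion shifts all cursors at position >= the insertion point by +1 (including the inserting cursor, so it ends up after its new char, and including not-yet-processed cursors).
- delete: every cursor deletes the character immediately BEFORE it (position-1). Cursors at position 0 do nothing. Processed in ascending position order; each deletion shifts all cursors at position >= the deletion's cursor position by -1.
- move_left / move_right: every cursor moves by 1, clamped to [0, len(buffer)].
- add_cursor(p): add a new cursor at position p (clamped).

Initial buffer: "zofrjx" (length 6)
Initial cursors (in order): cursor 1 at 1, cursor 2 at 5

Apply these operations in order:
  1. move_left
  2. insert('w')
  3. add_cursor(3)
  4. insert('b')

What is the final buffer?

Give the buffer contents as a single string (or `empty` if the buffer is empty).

After op 1 (move_left): buffer="zofrjx" (len 6), cursors c1@0 c2@4, authorship ......
After op 2 (insert('w')): buffer="wzofrwjx" (len 8), cursors c1@1 c2@6, authorship 1....2..
After op 3 (add_cursor(3)): buffer="wzofrwjx" (len 8), cursors c1@1 c3@3 c2@6, authorship 1....2..
After op 4 (insert('b')): buffer="wbzobfrwbjx" (len 11), cursors c1@2 c3@5 c2@9, authorship 11..3..22..

Answer: wbzobfrwbjx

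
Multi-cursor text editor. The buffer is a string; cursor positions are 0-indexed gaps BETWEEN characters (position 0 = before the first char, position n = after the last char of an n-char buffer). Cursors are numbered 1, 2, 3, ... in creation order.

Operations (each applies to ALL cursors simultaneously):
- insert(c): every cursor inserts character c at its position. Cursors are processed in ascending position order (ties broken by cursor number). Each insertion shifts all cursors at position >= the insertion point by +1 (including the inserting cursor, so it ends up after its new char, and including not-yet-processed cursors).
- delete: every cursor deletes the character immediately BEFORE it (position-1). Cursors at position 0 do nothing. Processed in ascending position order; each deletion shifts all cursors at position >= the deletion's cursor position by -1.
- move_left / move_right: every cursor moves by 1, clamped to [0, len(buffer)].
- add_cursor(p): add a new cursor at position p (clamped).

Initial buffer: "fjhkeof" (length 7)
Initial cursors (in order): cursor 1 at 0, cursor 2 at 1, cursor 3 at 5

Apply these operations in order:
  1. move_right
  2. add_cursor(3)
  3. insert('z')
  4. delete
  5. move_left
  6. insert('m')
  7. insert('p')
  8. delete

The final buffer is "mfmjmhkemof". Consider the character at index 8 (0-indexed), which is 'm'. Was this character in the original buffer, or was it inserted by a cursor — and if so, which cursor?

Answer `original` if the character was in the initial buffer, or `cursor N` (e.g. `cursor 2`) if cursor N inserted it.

After op 1 (move_right): buffer="fjhkeof" (len 7), cursors c1@1 c2@2 c3@6, authorship .......
After op 2 (add_cursor(3)): buffer="fjhkeof" (len 7), cursors c1@1 c2@2 c4@3 c3@6, authorship .......
After op 3 (insert('z')): buffer="fzjzhzkeozf" (len 11), cursors c1@2 c2@4 c4@6 c3@10, authorship .1.2.4...3.
After op 4 (delete): buffer="fjhkeof" (len 7), cursors c1@1 c2@2 c4@3 c3@6, authorship .......
After op 5 (move_left): buffer="fjhkeof" (len 7), cursors c1@0 c2@1 c4@2 c3@5, authorship .......
After op 6 (insert('m')): buffer="mfmjmhkemof" (len 11), cursors c1@1 c2@3 c4@5 c3@9, authorship 1.2.4...3..
After op 7 (insert('p')): buffer="mpfmpjmphkempof" (len 15), cursors c1@2 c2@5 c4@8 c3@13, authorship 11.22.44...33..
After op 8 (delete): buffer="mfmjmhkemof" (len 11), cursors c1@1 c2@3 c4@5 c3@9, authorship 1.2.4...3..
Authorship (.=original, N=cursor N): 1 . 2 . 4 . . . 3 . .
Index 8: author = 3

Answer: cursor 3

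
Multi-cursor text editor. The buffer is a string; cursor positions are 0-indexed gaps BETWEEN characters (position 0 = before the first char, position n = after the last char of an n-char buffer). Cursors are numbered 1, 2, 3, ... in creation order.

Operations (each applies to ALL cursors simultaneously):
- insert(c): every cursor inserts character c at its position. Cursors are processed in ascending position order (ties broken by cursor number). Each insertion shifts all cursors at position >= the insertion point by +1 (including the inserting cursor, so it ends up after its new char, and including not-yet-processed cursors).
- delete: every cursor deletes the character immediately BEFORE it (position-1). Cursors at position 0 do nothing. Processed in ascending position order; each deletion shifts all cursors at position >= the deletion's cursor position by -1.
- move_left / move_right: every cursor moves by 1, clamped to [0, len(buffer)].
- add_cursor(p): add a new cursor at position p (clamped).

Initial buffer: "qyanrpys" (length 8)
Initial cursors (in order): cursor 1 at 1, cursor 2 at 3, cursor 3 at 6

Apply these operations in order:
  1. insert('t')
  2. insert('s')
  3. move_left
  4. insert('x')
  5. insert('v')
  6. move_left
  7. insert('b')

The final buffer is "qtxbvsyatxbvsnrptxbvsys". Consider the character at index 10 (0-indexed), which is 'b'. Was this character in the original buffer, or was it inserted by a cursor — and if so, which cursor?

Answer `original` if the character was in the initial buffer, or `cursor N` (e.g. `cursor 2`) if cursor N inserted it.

After op 1 (insert('t')): buffer="qtyatnrptys" (len 11), cursors c1@2 c2@5 c3@9, authorship .1..2...3..
After op 2 (insert('s')): buffer="qtsyatsnrptsys" (len 14), cursors c1@3 c2@7 c3@12, authorship .11..22...33..
After op 3 (move_left): buffer="qtsyatsnrptsys" (len 14), cursors c1@2 c2@6 c3@11, authorship .11..22...33..
After op 4 (insert('x')): buffer="qtxsyatxsnrptxsys" (len 17), cursors c1@3 c2@8 c3@14, authorship .111..222...333..
After op 5 (insert('v')): buffer="qtxvsyatxvsnrptxvsys" (len 20), cursors c1@4 c2@10 c3@17, authorship .1111..2222...3333..
After op 6 (move_left): buffer="qtxvsyatxvsnrptxvsys" (len 20), cursors c1@3 c2@9 c3@16, authorship .1111..2222...3333..
After op 7 (insert('b')): buffer="qtxbvsyatxbvsnrptxbvsys" (len 23), cursors c1@4 c2@11 c3@19, authorship .11111..22222...33333..
Authorship (.=original, N=cursor N): . 1 1 1 1 1 . . 2 2 2 2 2 . . . 3 3 3 3 3 . .
Index 10: author = 2

Answer: cursor 2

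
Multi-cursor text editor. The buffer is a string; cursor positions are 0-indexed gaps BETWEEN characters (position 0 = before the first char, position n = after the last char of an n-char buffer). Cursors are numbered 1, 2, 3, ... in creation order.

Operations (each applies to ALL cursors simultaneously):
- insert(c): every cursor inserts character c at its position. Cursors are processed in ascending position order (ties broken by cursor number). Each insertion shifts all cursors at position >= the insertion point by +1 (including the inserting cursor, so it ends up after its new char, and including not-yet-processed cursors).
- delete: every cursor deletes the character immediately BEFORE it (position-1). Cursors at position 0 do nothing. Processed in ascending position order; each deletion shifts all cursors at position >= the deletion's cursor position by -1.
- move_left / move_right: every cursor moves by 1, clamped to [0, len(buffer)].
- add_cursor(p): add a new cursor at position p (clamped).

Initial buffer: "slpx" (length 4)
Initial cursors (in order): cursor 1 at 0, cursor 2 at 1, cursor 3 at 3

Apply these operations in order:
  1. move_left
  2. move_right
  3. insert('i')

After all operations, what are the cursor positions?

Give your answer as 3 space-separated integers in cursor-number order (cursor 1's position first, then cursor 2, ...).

Answer: 3 3 6

Derivation:
After op 1 (move_left): buffer="slpx" (len 4), cursors c1@0 c2@0 c3@2, authorship ....
After op 2 (move_right): buffer="slpx" (len 4), cursors c1@1 c2@1 c3@3, authorship ....
After op 3 (insert('i')): buffer="siilpix" (len 7), cursors c1@3 c2@3 c3@6, authorship .12..3.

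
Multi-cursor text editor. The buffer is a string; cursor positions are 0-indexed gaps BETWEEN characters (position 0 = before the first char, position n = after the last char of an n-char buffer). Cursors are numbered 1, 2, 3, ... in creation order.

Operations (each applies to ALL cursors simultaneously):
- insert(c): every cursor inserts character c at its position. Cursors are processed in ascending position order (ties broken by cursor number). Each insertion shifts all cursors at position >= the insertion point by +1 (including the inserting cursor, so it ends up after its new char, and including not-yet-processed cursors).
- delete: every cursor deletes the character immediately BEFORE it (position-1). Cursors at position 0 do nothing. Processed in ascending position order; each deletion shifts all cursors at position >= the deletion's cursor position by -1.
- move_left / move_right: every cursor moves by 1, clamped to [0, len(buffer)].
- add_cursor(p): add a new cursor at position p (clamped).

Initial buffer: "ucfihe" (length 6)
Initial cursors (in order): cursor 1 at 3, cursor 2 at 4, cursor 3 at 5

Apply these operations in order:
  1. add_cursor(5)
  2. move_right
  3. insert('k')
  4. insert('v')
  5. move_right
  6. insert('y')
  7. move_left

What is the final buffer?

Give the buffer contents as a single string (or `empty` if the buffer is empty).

Answer: ucfikvhykveykkvvyy

Derivation:
After op 1 (add_cursor(5)): buffer="ucfihe" (len 6), cursors c1@3 c2@4 c3@5 c4@5, authorship ......
After op 2 (move_right): buffer="ucfihe" (len 6), cursors c1@4 c2@5 c3@6 c4@6, authorship ......
After op 3 (insert('k')): buffer="ucfikhkekk" (len 10), cursors c1@5 c2@7 c3@10 c4@10, authorship ....1.2.34
After op 4 (insert('v')): buffer="ucfikvhkvekkvv" (len 14), cursors c1@6 c2@9 c3@14 c4@14, authorship ....11.22.3434
After op 5 (move_right): buffer="ucfikvhkvekkvv" (len 14), cursors c1@7 c2@10 c3@14 c4@14, authorship ....11.22.3434
After op 6 (insert('y')): buffer="ucfikvhykveykkvvyy" (len 18), cursors c1@8 c2@12 c3@18 c4@18, authorship ....11.122.2343434
After op 7 (move_left): buffer="ucfikvhykveykkvvyy" (len 18), cursors c1@7 c2@11 c3@17 c4@17, authorship ....11.122.2343434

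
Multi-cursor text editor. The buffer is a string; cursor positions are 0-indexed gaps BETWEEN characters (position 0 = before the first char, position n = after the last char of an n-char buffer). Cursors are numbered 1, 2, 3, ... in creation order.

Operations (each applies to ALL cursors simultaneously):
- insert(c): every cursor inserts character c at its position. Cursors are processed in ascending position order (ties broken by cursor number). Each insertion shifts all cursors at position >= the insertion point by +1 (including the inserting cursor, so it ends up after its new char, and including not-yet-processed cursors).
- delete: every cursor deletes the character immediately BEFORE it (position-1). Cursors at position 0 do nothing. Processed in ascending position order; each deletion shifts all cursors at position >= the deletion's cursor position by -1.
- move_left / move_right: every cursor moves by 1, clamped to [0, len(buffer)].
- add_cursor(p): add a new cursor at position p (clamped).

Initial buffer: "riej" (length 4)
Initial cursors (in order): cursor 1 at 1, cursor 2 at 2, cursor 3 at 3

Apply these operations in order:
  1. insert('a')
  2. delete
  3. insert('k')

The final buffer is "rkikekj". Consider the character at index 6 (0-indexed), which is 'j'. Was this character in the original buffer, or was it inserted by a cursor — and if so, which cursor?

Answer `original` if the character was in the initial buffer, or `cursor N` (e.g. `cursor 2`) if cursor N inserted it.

After op 1 (insert('a')): buffer="raiaeaj" (len 7), cursors c1@2 c2@4 c3@6, authorship .1.2.3.
After op 2 (delete): buffer="riej" (len 4), cursors c1@1 c2@2 c3@3, authorship ....
After op 3 (insert('k')): buffer="rkikekj" (len 7), cursors c1@2 c2@4 c3@6, authorship .1.2.3.
Authorship (.=original, N=cursor N): . 1 . 2 . 3 .
Index 6: author = original

Answer: original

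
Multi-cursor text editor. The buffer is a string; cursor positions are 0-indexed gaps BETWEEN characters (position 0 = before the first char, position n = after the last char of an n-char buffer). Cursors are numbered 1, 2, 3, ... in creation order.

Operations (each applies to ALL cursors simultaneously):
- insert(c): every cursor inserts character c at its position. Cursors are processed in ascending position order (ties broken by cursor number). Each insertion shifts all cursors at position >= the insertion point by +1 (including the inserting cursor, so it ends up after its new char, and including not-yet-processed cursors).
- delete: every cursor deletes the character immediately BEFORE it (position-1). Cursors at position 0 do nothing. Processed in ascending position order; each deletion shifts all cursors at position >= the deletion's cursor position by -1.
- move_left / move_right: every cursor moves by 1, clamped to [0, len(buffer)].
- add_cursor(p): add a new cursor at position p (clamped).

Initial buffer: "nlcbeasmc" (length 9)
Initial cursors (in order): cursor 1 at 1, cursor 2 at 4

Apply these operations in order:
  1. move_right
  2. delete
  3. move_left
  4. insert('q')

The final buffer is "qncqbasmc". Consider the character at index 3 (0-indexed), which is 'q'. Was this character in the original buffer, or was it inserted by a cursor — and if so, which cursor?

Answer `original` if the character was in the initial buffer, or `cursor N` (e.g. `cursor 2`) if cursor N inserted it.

Answer: cursor 2

Derivation:
After op 1 (move_right): buffer="nlcbeasmc" (len 9), cursors c1@2 c2@5, authorship .........
After op 2 (delete): buffer="ncbasmc" (len 7), cursors c1@1 c2@3, authorship .......
After op 3 (move_left): buffer="ncbasmc" (len 7), cursors c1@0 c2@2, authorship .......
After op 4 (insert('q')): buffer="qncqbasmc" (len 9), cursors c1@1 c2@4, authorship 1..2.....
Authorship (.=original, N=cursor N): 1 . . 2 . . . . .
Index 3: author = 2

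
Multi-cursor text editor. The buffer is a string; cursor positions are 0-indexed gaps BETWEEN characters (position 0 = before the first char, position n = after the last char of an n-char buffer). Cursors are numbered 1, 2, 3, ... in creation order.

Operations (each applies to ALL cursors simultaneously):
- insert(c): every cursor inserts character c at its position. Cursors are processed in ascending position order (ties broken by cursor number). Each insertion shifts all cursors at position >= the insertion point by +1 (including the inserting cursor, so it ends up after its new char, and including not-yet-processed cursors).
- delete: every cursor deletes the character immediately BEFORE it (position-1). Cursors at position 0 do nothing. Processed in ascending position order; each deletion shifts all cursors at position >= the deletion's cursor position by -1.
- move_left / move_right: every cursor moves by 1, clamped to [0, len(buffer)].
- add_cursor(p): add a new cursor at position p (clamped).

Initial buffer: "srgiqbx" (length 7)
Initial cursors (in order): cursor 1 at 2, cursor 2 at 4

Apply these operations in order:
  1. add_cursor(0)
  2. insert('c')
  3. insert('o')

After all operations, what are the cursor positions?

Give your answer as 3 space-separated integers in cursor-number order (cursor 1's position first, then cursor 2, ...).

Answer: 6 10 2

Derivation:
After op 1 (add_cursor(0)): buffer="srgiqbx" (len 7), cursors c3@0 c1@2 c2@4, authorship .......
After op 2 (insert('c')): buffer="csrcgicqbx" (len 10), cursors c3@1 c1@4 c2@7, authorship 3..1..2...
After op 3 (insert('o')): buffer="cosrcogicoqbx" (len 13), cursors c3@2 c1@6 c2@10, authorship 33..11..22...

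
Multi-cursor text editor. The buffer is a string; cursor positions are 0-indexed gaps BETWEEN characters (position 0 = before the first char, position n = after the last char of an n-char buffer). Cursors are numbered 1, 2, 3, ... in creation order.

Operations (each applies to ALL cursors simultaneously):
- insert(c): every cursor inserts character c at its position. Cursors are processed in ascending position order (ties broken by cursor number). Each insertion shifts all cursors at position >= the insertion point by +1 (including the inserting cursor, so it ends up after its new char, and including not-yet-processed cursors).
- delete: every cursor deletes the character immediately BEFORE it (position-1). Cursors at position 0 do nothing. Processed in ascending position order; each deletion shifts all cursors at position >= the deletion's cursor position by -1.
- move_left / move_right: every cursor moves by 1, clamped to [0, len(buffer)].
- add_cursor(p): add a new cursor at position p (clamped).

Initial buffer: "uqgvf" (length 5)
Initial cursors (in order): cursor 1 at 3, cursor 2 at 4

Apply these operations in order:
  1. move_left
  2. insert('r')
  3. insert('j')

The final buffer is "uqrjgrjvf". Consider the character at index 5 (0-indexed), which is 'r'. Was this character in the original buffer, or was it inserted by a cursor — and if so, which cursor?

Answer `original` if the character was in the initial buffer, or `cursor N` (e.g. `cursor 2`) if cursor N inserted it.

After op 1 (move_left): buffer="uqgvf" (len 5), cursors c1@2 c2@3, authorship .....
After op 2 (insert('r')): buffer="uqrgrvf" (len 7), cursors c1@3 c2@5, authorship ..1.2..
After op 3 (insert('j')): buffer="uqrjgrjvf" (len 9), cursors c1@4 c2@7, authorship ..11.22..
Authorship (.=original, N=cursor N): . . 1 1 . 2 2 . .
Index 5: author = 2

Answer: cursor 2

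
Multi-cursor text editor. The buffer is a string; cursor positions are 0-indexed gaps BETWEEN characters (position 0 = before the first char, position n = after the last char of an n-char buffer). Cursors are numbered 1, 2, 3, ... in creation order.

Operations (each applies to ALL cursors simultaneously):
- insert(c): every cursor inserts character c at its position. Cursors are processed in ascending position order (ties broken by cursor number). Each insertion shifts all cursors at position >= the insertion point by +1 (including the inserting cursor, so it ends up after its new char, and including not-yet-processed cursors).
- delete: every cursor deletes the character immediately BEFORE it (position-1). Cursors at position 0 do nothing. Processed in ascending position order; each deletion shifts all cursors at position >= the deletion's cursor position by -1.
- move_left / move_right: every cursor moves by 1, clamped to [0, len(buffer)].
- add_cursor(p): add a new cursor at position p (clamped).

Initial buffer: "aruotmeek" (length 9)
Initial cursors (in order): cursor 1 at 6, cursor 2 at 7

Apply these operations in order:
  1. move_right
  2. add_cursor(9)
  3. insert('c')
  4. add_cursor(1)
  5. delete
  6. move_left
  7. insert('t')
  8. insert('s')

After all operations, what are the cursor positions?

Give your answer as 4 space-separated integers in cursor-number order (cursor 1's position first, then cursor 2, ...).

After op 1 (move_right): buffer="aruotmeek" (len 9), cursors c1@7 c2@8, authorship .........
After op 2 (add_cursor(9)): buffer="aruotmeek" (len 9), cursors c1@7 c2@8 c3@9, authorship .........
After op 3 (insert('c')): buffer="aruotmececkc" (len 12), cursors c1@8 c2@10 c3@12, authorship .......1.2.3
After op 4 (add_cursor(1)): buffer="aruotmececkc" (len 12), cursors c4@1 c1@8 c2@10 c3@12, authorship .......1.2.3
After op 5 (delete): buffer="ruotmeek" (len 8), cursors c4@0 c1@6 c2@7 c3@8, authorship ........
After op 6 (move_left): buffer="ruotmeek" (len 8), cursors c4@0 c1@5 c2@6 c3@7, authorship ........
After op 7 (insert('t')): buffer="truotmtetetk" (len 12), cursors c4@1 c1@7 c2@9 c3@11, authorship 4.....1.2.3.
After op 8 (insert('s')): buffer="tsruotmtsetsetsk" (len 16), cursors c4@2 c1@9 c2@12 c3@15, authorship 44.....11.22.33.

Answer: 9 12 15 2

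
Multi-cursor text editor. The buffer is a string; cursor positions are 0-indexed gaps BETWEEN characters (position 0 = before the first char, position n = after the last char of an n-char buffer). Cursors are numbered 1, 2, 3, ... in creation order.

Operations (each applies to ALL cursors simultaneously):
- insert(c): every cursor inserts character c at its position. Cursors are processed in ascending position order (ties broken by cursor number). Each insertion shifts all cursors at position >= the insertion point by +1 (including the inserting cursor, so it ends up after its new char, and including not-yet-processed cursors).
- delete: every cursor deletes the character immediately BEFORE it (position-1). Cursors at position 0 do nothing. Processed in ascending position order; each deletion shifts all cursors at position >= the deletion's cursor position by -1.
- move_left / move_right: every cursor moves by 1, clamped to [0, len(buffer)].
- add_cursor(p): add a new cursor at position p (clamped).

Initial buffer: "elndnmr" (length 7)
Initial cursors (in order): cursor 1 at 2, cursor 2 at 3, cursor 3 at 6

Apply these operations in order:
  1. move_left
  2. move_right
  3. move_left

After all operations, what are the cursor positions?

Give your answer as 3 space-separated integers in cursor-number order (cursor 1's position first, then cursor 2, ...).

Answer: 1 2 5

Derivation:
After op 1 (move_left): buffer="elndnmr" (len 7), cursors c1@1 c2@2 c3@5, authorship .......
After op 2 (move_right): buffer="elndnmr" (len 7), cursors c1@2 c2@3 c3@6, authorship .......
After op 3 (move_left): buffer="elndnmr" (len 7), cursors c1@1 c2@2 c3@5, authorship .......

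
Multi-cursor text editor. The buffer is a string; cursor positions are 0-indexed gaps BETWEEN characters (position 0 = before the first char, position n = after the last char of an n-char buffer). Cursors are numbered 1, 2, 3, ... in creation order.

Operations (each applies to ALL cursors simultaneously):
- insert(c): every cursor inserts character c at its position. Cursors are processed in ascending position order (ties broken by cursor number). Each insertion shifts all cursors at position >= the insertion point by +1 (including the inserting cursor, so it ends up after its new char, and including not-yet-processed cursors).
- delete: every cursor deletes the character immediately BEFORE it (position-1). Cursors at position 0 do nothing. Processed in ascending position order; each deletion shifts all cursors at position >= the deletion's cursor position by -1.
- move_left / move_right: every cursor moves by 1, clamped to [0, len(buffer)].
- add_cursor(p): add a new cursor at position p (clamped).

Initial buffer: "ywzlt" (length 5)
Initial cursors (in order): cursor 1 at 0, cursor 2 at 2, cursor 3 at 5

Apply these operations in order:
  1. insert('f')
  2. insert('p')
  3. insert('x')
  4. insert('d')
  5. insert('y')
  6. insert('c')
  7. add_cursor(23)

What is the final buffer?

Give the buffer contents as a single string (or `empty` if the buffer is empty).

After op 1 (insert('f')): buffer="fywfzltf" (len 8), cursors c1@1 c2@4 c3@8, authorship 1..2...3
After op 2 (insert('p')): buffer="fpywfpzltfp" (len 11), cursors c1@2 c2@6 c3@11, authorship 11..22...33
After op 3 (insert('x')): buffer="fpxywfpxzltfpx" (len 14), cursors c1@3 c2@8 c3@14, authorship 111..222...333
After op 4 (insert('d')): buffer="fpxdywfpxdzltfpxd" (len 17), cursors c1@4 c2@10 c3@17, authorship 1111..2222...3333
After op 5 (insert('y')): buffer="fpxdyywfpxdyzltfpxdy" (len 20), cursors c1@5 c2@12 c3@20, authorship 11111..22222...33333
After op 6 (insert('c')): buffer="fpxdycywfpxdyczltfpxdyc" (len 23), cursors c1@6 c2@14 c3@23, authorship 111111..222222...333333
After op 7 (add_cursor(23)): buffer="fpxdycywfpxdyczltfpxdyc" (len 23), cursors c1@6 c2@14 c3@23 c4@23, authorship 111111..222222...333333

Answer: fpxdycywfpxdyczltfpxdyc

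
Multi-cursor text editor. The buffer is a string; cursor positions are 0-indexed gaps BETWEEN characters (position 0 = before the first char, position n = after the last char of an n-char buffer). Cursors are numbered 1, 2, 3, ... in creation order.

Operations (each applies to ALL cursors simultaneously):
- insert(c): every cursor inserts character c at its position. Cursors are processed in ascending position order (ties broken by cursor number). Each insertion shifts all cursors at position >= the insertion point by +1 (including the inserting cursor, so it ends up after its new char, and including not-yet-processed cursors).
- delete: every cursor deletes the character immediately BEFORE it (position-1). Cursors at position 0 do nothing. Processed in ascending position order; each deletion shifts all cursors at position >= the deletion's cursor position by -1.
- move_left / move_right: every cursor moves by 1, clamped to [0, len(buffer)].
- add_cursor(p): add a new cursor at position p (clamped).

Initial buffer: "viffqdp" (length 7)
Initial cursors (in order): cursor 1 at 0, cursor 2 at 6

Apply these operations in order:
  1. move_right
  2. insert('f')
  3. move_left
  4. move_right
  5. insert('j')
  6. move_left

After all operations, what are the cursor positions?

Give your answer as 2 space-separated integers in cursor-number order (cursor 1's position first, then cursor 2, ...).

Answer: 2 10

Derivation:
After op 1 (move_right): buffer="viffqdp" (len 7), cursors c1@1 c2@7, authorship .......
After op 2 (insert('f')): buffer="vfiffqdpf" (len 9), cursors c1@2 c2@9, authorship .1......2
After op 3 (move_left): buffer="vfiffqdpf" (len 9), cursors c1@1 c2@8, authorship .1......2
After op 4 (move_right): buffer="vfiffqdpf" (len 9), cursors c1@2 c2@9, authorship .1......2
After op 5 (insert('j')): buffer="vfjiffqdpfj" (len 11), cursors c1@3 c2@11, authorship .11......22
After op 6 (move_left): buffer="vfjiffqdpfj" (len 11), cursors c1@2 c2@10, authorship .11......22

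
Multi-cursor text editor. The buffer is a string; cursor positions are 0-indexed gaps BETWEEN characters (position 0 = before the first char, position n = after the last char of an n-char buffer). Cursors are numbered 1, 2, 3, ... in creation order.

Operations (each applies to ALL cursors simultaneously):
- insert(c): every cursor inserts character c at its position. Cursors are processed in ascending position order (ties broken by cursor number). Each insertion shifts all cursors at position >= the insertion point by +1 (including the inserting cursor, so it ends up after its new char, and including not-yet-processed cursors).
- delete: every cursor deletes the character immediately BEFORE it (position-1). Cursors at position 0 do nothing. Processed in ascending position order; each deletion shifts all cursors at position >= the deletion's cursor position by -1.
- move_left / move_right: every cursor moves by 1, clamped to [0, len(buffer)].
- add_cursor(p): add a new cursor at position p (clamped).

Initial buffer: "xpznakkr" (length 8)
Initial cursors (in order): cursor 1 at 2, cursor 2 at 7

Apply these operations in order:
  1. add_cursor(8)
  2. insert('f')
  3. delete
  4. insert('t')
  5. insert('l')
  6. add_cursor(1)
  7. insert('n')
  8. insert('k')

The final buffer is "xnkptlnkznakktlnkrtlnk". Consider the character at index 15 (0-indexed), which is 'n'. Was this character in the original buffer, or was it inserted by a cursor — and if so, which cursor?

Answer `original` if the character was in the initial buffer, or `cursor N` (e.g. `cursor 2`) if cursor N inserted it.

After op 1 (add_cursor(8)): buffer="xpznakkr" (len 8), cursors c1@2 c2@7 c3@8, authorship ........
After op 2 (insert('f')): buffer="xpfznakkfrf" (len 11), cursors c1@3 c2@9 c3@11, authorship ..1.....2.3
After op 3 (delete): buffer="xpznakkr" (len 8), cursors c1@2 c2@7 c3@8, authorship ........
After op 4 (insert('t')): buffer="xptznakktrt" (len 11), cursors c1@3 c2@9 c3@11, authorship ..1.....2.3
After op 5 (insert('l')): buffer="xptlznakktlrtl" (len 14), cursors c1@4 c2@11 c3@14, authorship ..11.....22.33
After op 6 (add_cursor(1)): buffer="xptlznakktlrtl" (len 14), cursors c4@1 c1@4 c2@11 c3@14, authorship ..11.....22.33
After op 7 (insert('n')): buffer="xnptlnznakktlnrtln" (len 18), cursors c4@2 c1@6 c2@14 c3@18, authorship .4.111.....222.333
After op 8 (insert('k')): buffer="xnkptlnkznakktlnkrtlnk" (len 22), cursors c4@3 c1@8 c2@17 c3@22, authorship .44.1111.....2222.3333
Authorship (.=original, N=cursor N): . 4 4 . 1 1 1 1 . . . . . 2 2 2 2 . 3 3 3 3
Index 15: author = 2

Answer: cursor 2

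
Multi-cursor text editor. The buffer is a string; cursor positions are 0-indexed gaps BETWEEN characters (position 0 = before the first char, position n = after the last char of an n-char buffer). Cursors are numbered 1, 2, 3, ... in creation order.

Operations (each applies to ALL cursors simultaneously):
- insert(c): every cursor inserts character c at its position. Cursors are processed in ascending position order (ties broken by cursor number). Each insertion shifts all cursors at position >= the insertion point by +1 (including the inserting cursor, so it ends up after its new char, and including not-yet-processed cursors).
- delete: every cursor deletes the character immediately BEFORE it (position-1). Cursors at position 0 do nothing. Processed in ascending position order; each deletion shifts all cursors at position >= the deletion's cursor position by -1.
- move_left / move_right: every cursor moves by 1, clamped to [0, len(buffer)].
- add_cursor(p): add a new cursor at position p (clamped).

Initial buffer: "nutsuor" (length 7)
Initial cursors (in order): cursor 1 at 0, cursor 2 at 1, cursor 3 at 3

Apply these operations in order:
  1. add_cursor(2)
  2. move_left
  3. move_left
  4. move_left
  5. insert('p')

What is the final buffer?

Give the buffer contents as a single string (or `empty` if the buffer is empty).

Answer: ppppnutsuor

Derivation:
After op 1 (add_cursor(2)): buffer="nutsuor" (len 7), cursors c1@0 c2@1 c4@2 c3@3, authorship .......
After op 2 (move_left): buffer="nutsuor" (len 7), cursors c1@0 c2@0 c4@1 c3@2, authorship .......
After op 3 (move_left): buffer="nutsuor" (len 7), cursors c1@0 c2@0 c4@0 c3@1, authorship .......
After op 4 (move_left): buffer="nutsuor" (len 7), cursors c1@0 c2@0 c3@0 c4@0, authorship .......
After op 5 (insert('p')): buffer="ppppnutsuor" (len 11), cursors c1@4 c2@4 c3@4 c4@4, authorship 1234.......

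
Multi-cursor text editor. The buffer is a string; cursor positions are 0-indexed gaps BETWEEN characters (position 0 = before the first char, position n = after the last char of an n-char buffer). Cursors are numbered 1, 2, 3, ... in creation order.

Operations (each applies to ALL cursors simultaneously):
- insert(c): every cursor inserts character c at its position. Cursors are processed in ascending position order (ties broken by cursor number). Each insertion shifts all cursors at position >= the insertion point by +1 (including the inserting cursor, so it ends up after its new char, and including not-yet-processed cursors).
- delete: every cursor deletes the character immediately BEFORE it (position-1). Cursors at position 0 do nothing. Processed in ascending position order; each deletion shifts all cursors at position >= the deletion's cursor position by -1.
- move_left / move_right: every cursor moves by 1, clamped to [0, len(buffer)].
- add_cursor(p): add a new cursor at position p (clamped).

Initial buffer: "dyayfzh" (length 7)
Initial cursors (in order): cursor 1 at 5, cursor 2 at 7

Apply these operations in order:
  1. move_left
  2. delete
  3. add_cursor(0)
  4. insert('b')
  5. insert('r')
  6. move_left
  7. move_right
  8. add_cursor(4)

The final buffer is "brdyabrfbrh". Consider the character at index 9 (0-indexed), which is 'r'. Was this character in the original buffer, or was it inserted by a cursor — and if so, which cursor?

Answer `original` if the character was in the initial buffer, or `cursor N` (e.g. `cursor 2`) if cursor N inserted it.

Answer: cursor 2

Derivation:
After op 1 (move_left): buffer="dyayfzh" (len 7), cursors c1@4 c2@6, authorship .......
After op 2 (delete): buffer="dyafh" (len 5), cursors c1@3 c2@4, authorship .....
After op 3 (add_cursor(0)): buffer="dyafh" (len 5), cursors c3@0 c1@3 c2@4, authorship .....
After op 4 (insert('b')): buffer="bdyabfbh" (len 8), cursors c3@1 c1@5 c2@7, authorship 3...1.2.
After op 5 (insert('r')): buffer="brdyabrfbrh" (len 11), cursors c3@2 c1@7 c2@10, authorship 33...11.22.
After op 6 (move_left): buffer="brdyabrfbrh" (len 11), cursors c3@1 c1@6 c2@9, authorship 33...11.22.
After op 7 (move_right): buffer="brdyabrfbrh" (len 11), cursors c3@2 c1@7 c2@10, authorship 33...11.22.
After op 8 (add_cursor(4)): buffer="brdyabrfbrh" (len 11), cursors c3@2 c4@4 c1@7 c2@10, authorship 33...11.22.
Authorship (.=original, N=cursor N): 3 3 . . . 1 1 . 2 2 .
Index 9: author = 2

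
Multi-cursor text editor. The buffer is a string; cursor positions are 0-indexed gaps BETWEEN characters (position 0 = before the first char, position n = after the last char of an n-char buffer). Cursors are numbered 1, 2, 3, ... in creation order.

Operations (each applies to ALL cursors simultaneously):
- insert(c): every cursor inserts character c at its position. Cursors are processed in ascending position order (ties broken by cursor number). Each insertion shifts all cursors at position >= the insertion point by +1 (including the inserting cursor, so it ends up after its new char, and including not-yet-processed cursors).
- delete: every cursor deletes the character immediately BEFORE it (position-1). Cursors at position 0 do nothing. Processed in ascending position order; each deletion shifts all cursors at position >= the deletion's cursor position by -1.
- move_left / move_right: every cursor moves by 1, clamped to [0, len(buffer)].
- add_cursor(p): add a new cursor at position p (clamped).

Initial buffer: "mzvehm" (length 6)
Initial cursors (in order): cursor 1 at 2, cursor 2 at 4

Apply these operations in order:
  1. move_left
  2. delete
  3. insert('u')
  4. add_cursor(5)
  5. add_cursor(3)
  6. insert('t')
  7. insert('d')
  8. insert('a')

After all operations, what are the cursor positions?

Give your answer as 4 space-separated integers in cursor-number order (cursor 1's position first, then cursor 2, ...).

Answer: 4 12 17 12

Derivation:
After op 1 (move_left): buffer="mzvehm" (len 6), cursors c1@1 c2@3, authorship ......
After op 2 (delete): buffer="zehm" (len 4), cursors c1@0 c2@1, authorship ....
After op 3 (insert('u')): buffer="uzuehm" (len 6), cursors c1@1 c2@3, authorship 1.2...
After op 4 (add_cursor(5)): buffer="uzuehm" (len 6), cursors c1@1 c2@3 c3@5, authorship 1.2...
After op 5 (add_cursor(3)): buffer="uzuehm" (len 6), cursors c1@1 c2@3 c4@3 c3@5, authorship 1.2...
After op 6 (insert('t')): buffer="utzuttehtm" (len 10), cursors c1@2 c2@6 c4@6 c3@9, authorship 11.224..3.
After op 7 (insert('d')): buffer="utdzuttddehtdm" (len 14), cursors c1@3 c2@9 c4@9 c3@13, authorship 111.22424..33.
After op 8 (insert('a')): buffer="utdazuttddaaehtdam" (len 18), cursors c1@4 c2@12 c4@12 c3@17, authorship 1111.2242424..333.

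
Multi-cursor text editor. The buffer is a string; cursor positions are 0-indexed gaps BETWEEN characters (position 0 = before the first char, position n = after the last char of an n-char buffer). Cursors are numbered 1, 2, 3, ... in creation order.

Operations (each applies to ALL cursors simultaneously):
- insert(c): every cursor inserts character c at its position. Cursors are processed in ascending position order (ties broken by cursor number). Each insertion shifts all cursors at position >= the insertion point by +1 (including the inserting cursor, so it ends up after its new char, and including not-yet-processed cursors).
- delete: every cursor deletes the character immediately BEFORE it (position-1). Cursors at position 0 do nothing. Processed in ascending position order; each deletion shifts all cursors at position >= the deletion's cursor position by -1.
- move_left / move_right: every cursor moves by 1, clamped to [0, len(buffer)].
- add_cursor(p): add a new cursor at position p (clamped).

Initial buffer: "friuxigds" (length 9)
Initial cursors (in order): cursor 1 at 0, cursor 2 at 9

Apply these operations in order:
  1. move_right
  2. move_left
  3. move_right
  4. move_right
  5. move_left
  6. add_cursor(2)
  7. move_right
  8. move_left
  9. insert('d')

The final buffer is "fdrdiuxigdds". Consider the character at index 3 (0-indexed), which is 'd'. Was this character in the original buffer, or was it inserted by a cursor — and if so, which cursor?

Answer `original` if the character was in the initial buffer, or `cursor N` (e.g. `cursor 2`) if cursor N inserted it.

Answer: cursor 3

Derivation:
After op 1 (move_right): buffer="friuxigds" (len 9), cursors c1@1 c2@9, authorship .........
After op 2 (move_left): buffer="friuxigds" (len 9), cursors c1@0 c2@8, authorship .........
After op 3 (move_right): buffer="friuxigds" (len 9), cursors c1@1 c2@9, authorship .........
After op 4 (move_right): buffer="friuxigds" (len 9), cursors c1@2 c2@9, authorship .........
After op 5 (move_left): buffer="friuxigds" (len 9), cursors c1@1 c2@8, authorship .........
After op 6 (add_cursor(2)): buffer="friuxigds" (len 9), cursors c1@1 c3@2 c2@8, authorship .........
After op 7 (move_right): buffer="friuxigds" (len 9), cursors c1@2 c3@3 c2@9, authorship .........
After op 8 (move_left): buffer="friuxigds" (len 9), cursors c1@1 c3@2 c2@8, authorship .........
After op 9 (insert('d')): buffer="fdrdiuxigdds" (len 12), cursors c1@2 c3@4 c2@11, authorship .1.3......2.
Authorship (.=original, N=cursor N): . 1 . 3 . . . . . . 2 .
Index 3: author = 3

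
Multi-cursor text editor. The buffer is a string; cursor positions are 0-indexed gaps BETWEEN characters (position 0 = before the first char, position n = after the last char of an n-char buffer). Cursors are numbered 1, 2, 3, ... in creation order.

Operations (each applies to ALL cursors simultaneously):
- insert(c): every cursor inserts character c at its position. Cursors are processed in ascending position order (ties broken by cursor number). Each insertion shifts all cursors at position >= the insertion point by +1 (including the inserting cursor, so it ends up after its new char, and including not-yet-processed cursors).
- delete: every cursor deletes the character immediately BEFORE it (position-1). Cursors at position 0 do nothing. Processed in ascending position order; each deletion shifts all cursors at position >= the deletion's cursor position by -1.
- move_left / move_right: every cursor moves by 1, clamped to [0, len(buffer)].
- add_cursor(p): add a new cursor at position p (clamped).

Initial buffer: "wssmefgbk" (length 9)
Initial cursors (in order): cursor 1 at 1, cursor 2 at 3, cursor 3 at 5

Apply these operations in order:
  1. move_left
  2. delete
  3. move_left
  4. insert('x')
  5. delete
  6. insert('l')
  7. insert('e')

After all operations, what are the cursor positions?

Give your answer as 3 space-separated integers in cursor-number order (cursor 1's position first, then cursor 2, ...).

Answer: 4 4 7

Derivation:
After op 1 (move_left): buffer="wssmefgbk" (len 9), cursors c1@0 c2@2 c3@4, authorship .........
After op 2 (delete): buffer="wsefgbk" (len 7), cursors c1@0 c2@1 c3@2, authorship .......
After op 3 (move_left): buffer="wsefgbk" (len 7), cursors c1@0 c2@0 c3@1, authorship .......
After op 4 (insert('x')): buffer="xxwxsefgbk" (len 10), cursors c1@2 c2@2 c3@4, authorship 12.3......
After op 5 (delete): buffer="wsefgbk" (len 7), cursors c1@0 c2@0 c3@1, authorship .......
After op 6 (insert('l')): buffer="llwlsefgbk" (len 10), cursors c1@2 c2@2 c3@4, authorship 12.3......
After op 7 (insert('e')): buffer="lleewlesefgbk" (len 13), cursors c1@4 c2@4 c3@7, authorship 1212.33......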